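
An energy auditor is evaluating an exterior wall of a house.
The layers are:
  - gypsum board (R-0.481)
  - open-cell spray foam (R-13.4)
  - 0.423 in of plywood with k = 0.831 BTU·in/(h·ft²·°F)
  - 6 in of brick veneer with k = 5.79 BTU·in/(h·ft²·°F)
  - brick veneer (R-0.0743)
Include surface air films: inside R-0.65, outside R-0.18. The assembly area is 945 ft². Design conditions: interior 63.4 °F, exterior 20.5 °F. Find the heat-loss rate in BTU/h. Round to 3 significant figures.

0.423/0.831 = 0.509
6/5.79 = 1.036
R_total = 0.65 + 0.481 + 13.4 + 0.509 + 1.036 + 0.0743 + 0.18 = 16.33 ft²·°F·h/BTU
Q = A·ΔT/R = 945 × (63.4 − 20.5) / 16.33 = 2482 BTU/h

2480 BTU/h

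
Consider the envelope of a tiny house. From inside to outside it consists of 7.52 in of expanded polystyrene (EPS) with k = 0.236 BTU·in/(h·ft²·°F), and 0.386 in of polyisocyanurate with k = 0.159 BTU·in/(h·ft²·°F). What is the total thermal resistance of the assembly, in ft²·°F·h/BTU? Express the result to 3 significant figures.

34.3 ft²·°F·h/BTU

7.52/0.236 = 31.86
0.386/0.159 = 2.428
R_total = 31.86 + 2.428 = 34.29 ft²·°F·h/BTU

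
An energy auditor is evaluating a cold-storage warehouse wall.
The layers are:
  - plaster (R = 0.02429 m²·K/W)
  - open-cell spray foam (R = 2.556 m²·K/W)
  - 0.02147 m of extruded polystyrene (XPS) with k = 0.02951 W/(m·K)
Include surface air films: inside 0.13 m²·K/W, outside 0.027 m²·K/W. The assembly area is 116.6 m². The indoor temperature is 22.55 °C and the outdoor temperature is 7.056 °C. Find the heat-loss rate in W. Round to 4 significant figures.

0.02147/0.02951 = 0.72755
R_total = 0.13 + 0.02429 + 2.556 + 0.72755 + 0.027 = 3.4648 m²·K/W
Q = A·ΔT/R = 116.6 × (22.55 − 7.056) / 3.4648 = 521.41 W

521.4 W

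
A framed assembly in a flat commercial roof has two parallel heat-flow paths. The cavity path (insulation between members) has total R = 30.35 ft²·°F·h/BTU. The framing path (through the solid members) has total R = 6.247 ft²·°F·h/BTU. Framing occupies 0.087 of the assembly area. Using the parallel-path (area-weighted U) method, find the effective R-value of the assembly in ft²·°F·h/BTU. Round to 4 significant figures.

U_eff = 0.913/30.35 + 0.087/6.247 = 0.030082 + 0.013927 = 0.044009
R_eff = 1/U_eff = 22.723 ft²·°F·h/BTU

22.72 ft²·°F·h/BTU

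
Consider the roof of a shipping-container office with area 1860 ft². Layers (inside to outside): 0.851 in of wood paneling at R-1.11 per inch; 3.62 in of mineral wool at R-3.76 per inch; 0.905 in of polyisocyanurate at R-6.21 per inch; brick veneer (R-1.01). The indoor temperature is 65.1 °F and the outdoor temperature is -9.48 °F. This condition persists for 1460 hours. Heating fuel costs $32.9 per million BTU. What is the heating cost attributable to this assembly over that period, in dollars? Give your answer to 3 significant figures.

0.851 × 1.11 = 0.9446
3.62 × 3.76 = 13.61
0.905 × 6.21 = 5.62
R_total = 0.9446 + 13.61 + 5.62 + 1.01 = 21.19 ft²·°F·h/BTU
Q = 1860 × (65.1 − (-9.48)) / 21.19 = 6548 BTU/h
E = 6548 × 1460 = 9560000 BTU
Cost = 9560000/10⁶ × 32.9 = $314.5

315 dollars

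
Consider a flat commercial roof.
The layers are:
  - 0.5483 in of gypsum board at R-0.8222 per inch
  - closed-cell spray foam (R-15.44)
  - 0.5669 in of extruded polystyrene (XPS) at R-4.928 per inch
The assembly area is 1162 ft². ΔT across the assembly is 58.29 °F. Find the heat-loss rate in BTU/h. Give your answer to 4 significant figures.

0.5483 × 0.8222 = 0.45081
0.5669 × 4.928 = 2.7937
R_total = 0.45081 + 15.44 + 2.7937 = 18.684 ft²·°F·h/BTU
Q = A·ΔT/R = 1162 × 58.29 / 18.684 = 3625.1 BTU/h

3625 BTU/h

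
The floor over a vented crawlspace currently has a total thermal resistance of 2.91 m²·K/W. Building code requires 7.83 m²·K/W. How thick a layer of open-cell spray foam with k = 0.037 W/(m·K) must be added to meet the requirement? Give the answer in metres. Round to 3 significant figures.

ΔR = 7.83 − 2.91 = 4.92 m²·K/W
L = ΔR × k = 4.92 × 0.037 = 0.182 m

0.182 m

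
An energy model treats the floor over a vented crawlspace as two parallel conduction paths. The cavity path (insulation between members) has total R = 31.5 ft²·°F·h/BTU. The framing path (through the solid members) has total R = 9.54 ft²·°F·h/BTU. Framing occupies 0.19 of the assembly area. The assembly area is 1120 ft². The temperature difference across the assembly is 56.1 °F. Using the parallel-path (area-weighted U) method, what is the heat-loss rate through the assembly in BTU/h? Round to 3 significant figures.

U_eff = 0.81/31.5 + 0.19/9.54 = 0.02571 + 0.01992 = 0.04563
R_eff = 1/U_eff = 21.92 ft²·°F·h/BTU
Q = 1120 × 56.1 / 21.92 = 2867 BTU/h

2870 BTU/h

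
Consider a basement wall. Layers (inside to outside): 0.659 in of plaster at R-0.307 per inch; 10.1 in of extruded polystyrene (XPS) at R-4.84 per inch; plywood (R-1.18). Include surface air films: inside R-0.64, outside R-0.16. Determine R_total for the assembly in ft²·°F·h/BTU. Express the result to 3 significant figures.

0.659 × 0.307 = 0.2023
10.1 × 4.84 = 48.88
R_total = 0.64 + 0.2023 + 48.88 + 1.18 + 0.16 = 51.07 ft²·°F·h/BTU

51.1 ft²·°F·h/BTU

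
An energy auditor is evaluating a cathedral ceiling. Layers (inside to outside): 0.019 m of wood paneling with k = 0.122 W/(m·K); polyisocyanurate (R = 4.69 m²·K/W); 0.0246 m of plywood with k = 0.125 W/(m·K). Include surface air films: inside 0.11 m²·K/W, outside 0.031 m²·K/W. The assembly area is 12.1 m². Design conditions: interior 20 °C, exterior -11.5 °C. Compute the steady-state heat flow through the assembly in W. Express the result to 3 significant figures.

73.5 W

0.019/0.122 = 0.1557
0.0246/0.125 = 0.1968
R_total = 0.11 + 0.1557 + 4.69 + 0.1968 + 0.031 = 5.184 m²·K/W
Q = A·ΔT/R = 12.1 × (20 − (-11.5)) / 5.184 = 73.53 W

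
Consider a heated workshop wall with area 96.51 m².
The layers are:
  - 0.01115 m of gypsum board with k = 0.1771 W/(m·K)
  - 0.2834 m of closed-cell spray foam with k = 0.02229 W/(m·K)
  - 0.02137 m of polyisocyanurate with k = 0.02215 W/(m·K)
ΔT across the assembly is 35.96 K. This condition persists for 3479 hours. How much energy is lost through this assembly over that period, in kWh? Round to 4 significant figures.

0.01115/0.1771 = 0.062959
0.2834/0.02229 = 12.714
0.02137/0.02215 = 0.96479
R_total = 0.062959 + 12.714 + 0.96479 = 13.742 m²·K/W
Q = 96.51 × 35.96 / 13.742 = 252.55 W
E = 252.55 W × 3479 h / 1000 = 878.61 kWh

878.6 kWh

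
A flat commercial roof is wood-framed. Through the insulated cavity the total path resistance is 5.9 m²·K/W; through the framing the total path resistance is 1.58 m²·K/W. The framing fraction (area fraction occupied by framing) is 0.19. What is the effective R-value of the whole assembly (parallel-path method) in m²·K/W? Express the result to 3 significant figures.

U_eff = 0.81/5.9 + 0.19/1.58 = 0.1373 + 0.1203 = 0.2575
R_eff = 1/U_eff = 3.883 m²·K/W

3.88 m²·K/W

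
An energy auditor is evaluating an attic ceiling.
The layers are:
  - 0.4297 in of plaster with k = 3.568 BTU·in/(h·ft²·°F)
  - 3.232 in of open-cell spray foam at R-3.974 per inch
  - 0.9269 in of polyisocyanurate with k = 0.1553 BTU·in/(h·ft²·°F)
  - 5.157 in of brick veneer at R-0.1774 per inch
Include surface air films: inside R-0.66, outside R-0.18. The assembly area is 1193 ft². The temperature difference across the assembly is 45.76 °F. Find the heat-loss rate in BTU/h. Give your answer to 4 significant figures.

0.4297/3.568 = 0.12043
3.232 × 3.974 = 12.844
0.9269/0.1553 = 5.9684
5.157 × 0.1774 = 0.91485
R_total = 0.66 + 0.12043 + 12.844 + 5.9684 + 0.91485 + 0.18 = 20.688 ft²·°F·h/BTU
Q = A·ΔT/R = 1193 × 45.76 / 20.688 = 2638.8 BTU/h

2639 BTU/h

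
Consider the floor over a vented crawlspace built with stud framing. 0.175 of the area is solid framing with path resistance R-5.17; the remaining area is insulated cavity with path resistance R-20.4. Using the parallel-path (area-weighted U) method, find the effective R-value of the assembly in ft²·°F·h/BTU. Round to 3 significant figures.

U_eff = 0.825/20.4 + 0.175/5.17 = 0.04044 + 0.03385 = 0.07429
R_eff = 1/U_eff = 13.46 ft²·°F·h/BTU

13.5 ft²·°F·h/BTU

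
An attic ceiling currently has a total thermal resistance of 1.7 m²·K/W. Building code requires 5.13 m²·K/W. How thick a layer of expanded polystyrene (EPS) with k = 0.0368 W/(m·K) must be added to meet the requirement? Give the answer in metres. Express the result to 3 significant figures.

0.126 m

ΔR = 5.13 − 1.7 = 3.43 m²·K/W
L = ΔR × k = 3.43 × 0.0368 = 0.1262 m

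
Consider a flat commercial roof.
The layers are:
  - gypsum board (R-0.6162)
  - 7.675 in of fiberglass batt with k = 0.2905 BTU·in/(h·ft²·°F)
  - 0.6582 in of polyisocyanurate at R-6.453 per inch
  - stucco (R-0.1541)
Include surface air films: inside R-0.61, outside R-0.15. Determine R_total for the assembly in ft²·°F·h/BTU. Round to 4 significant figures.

7.675/0.2905 = 26.42
0.6582 × 6.453 = 4.2474
R_total = 0.61 + 0.6162 + 26.42 + 4.2474 + 0.1541 + 0.15 = 32.198 ft²·°F·h/BTU

32.20 ft²·°F·h/BTU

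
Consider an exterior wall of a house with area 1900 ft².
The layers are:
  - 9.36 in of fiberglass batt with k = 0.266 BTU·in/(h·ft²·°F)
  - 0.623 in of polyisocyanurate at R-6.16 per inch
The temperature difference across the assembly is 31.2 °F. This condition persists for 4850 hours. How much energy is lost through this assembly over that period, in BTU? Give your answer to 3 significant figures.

7370000 BTU

9.36/0.266 = 35.19
0.623 × 6.16 = 3.838
R_total = 35.19 + 3.838 = 39.03 ft²·°F·h/BTU
Q = 1900 × 31.2 / 39.03 = 1519 BTU/h
E = 1519 × 4850 = 7367000 BTU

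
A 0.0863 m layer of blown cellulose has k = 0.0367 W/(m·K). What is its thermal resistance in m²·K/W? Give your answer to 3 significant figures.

R = L/k = 0.0863/0.0367 = 2.351 m²·K/W

2.35 m²·K/W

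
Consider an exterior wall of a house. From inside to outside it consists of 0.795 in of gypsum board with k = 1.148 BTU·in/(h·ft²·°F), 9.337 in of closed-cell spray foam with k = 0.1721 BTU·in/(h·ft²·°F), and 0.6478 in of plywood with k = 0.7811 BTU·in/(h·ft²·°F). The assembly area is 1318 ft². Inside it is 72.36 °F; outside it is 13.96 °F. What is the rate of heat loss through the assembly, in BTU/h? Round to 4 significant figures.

1380 BTU/h

0.795/1.148 = 0.69251
9.337/0.1721 = 54.253
0.6478/0.7811 = 0.82934
R_total = 0.69251 + 54.253 + 0.82934 = 55.775 ft²·°F·h/BTU
Q = A·ΔT/R = 1318 × (72.36 − 13.96) / 55.775 = 1380 BTU/h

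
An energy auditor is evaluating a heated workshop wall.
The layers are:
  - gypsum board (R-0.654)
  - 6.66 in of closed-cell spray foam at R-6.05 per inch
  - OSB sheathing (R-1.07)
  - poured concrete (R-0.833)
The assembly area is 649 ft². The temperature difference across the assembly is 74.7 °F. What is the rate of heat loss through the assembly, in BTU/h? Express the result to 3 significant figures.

6.66 × 6.05 = 40.29
R_total = 0.654 + 40.29 + 1.07 + 0.833 = 42.85 ft²·°F·h/BTU
Q = A·ΔT/R = 649 × 74.7 / 42.85 = 1131 BTU/h

1130 BTU/h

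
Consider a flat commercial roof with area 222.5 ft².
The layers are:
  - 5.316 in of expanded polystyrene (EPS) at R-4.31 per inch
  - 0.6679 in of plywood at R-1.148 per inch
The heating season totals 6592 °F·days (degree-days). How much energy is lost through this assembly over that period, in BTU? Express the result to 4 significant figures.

1487000 BTU

5.316 × 4.31 = 22.912
0.6679 × 1.148 = 0.76675
R_total = 22.912 + 0.76675 = 23.679 ft²·°F·h/BTU
E = A × HDD × 24 / R = 222.5 × 6592 × 24 / 23.679 = 1486600 BTU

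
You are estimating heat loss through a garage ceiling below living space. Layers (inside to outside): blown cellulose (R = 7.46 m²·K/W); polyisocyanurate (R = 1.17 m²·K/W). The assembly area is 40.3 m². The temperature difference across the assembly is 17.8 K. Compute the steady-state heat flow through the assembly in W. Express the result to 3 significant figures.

R_total = 7.46 + 1.17 = 8.63 m²·K/W
Q = A·ΔT/R = 40.3 × 17.8 / 8.63 = 83.12 W

83.1 W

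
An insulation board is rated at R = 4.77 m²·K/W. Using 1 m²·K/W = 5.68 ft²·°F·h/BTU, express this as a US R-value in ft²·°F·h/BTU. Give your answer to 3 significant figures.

27.1 ft²·°F·h/BTU

R_US = 4.77 × 5.68 = 27.09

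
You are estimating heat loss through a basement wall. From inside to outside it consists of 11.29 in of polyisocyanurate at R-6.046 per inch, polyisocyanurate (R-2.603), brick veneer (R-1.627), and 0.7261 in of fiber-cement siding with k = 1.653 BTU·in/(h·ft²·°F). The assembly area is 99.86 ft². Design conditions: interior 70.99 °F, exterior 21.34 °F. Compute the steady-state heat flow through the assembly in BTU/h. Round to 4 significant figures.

67.98 BTU/h

11.29 × 6.046 = 68.259
0.7261/1.653 = 0.43926
R_total = 68.259 + 2.603 + 1.627 + 0.43926 = 72.929 ft²·°F·h/BTU
Q = A·ΔT/R = 99.86 × (70.99 − 21.34) / 72.929 = 67.985 BTU/h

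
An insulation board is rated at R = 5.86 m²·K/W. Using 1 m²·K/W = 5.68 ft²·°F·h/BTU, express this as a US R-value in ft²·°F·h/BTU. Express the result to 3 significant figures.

R_US = 5.86 × 5.68 = 33.28

33.3 ft²·°F·h/BTU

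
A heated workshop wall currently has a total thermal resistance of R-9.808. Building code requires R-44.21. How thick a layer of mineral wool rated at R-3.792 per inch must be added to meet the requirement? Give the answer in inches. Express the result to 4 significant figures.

ΔR = 44.21 − 9.808 = 34.402 ft²·°F·h/BTU
L = ΔR / (R/in) = 34.402/3.792 = 9.0723 in

9.072 in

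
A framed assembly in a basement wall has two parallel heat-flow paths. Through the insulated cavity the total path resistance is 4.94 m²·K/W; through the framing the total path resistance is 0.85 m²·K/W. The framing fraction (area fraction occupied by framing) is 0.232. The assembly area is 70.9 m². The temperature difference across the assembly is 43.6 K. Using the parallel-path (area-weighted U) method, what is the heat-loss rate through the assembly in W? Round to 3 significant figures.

1320 W

U_eff = 0.768/4.94 + 0.232/0.85 = 0.1555 + 0.2729 = 0.4284
R_eff = 1/U_eff = 2.334 m²·K/W
Q = 70.9 × 43.6 / 2.334 = 1324 W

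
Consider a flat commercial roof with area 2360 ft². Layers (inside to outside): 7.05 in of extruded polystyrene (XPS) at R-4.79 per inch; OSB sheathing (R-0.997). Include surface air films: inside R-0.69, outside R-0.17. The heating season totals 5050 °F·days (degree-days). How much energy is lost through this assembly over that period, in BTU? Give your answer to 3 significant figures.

8030000 BTU

7.05 × 4.79 = 33.77
R_total = 0.69 + 33.77 + 0.997 + 0.17 = 35.63 ft²·°F·h/BTU
E = A × HDD × 24 / R = 2360 × 5050 × 24 / 35.63 = 8029000 BTU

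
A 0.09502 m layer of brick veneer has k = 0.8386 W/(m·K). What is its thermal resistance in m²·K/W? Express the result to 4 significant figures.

0.1133 m²·K/W

R = L/k = 0.09502/0.8386 = 0.11331 m²·K/W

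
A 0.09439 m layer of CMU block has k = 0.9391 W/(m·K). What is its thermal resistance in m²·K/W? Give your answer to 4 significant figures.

0.1005 m²·K/W

R = L/k = 0.09439/0.9391 = 0.10051 m²·K/W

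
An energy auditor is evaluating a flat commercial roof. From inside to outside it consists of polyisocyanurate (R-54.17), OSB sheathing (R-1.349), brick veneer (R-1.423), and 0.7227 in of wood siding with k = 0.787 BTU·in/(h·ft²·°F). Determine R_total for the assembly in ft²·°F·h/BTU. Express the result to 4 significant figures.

57.86 ft²·°F·h/BTU

0.7227/0.787 = 0.9183
R_total = 54.17 + 1.349 + 1.423 + 0.9183 = 57.86 ft²·°F·h/BTU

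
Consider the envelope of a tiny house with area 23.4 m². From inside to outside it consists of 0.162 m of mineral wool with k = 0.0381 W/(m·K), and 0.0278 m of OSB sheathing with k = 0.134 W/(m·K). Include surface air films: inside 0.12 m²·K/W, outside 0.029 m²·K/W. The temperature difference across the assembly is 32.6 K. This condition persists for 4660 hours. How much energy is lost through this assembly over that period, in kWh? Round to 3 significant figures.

771 kWh

0.162/0.0381 = 4.252
0.0278/0.134 = 0.2075
R_total = 0.12 + 4.252 + 0.2075 + 0.029 = 4.608 m²·K/W
Q = 23.4 × 32.6 / 4.608 = 165.5 W
E = 165.5 W × 4660 h / 1000 = 771.4 kWh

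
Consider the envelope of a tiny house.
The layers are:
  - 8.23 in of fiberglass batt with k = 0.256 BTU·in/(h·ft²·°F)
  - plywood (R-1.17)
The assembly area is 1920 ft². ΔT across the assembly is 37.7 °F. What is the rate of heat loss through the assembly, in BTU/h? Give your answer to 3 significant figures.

8.23/0.256 = 32.15
R_total = 32.15 + 1.17 = 33.32 ft²·°F·h/BTU
Q = A·ΔT/R = 1920 × 37.7 / 33.32 = 2172 BTU/h

2170 BTU/h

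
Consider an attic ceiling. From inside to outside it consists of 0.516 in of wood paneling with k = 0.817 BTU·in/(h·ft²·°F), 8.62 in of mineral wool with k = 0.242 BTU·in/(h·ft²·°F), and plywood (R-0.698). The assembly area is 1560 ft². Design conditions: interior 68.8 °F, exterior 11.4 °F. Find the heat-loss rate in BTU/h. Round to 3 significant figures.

2420 BTU/h

0.516/0.817 = 0.6316
8.62/0.242 = 35.62
R_total = 0.6316 + 35.62 + 0.698 = 36.95 ft²·°F·h/BTU
Q = A·ΔT/R = 1560 × (68.8 − 11.4) / 36.95 = 2423 BTU/h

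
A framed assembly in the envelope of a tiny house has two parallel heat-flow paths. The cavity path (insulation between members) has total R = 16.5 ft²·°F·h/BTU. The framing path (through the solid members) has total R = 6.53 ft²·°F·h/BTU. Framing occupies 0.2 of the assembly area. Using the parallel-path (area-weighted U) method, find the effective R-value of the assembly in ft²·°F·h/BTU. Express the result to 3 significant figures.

U_eff = 0.8/16.5 + 0.2/6.53 = 0.04848 + 0.03063 = 0.07911
R_eff = 1/U_eff = 12.64 ft²·°F·h/BTU

12.6 ft²·°F·h/BTU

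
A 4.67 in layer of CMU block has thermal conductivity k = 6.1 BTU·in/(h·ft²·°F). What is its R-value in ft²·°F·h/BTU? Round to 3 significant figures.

R = L/k = 4.67/6.1 = 0.7656 ft²·°F·h/BTU

0.766 ft²·°F·h/BTU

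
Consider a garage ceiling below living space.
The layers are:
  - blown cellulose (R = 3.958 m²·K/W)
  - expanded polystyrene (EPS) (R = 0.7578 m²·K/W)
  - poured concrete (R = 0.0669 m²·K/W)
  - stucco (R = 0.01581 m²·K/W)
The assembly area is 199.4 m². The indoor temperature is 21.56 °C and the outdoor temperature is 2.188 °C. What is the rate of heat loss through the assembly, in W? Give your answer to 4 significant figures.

805.0 W

R_total = 3.958 + 0.7578 + 0.0669 + 0.01581 = 4.7985 m²·K/W
Q = A·ΔT/R = 199.4 × (21.56 − 2.188) / 4.7985 = 805 W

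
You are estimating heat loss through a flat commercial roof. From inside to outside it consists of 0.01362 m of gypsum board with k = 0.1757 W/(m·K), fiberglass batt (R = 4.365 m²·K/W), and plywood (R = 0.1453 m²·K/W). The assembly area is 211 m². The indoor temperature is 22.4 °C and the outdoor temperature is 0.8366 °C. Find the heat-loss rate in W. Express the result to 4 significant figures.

991.7 W

0.01362/0.1757 = 0.077518
R_total = 0.077518 + 4.365 + 0.1453 = 4.5878 m²·K/W
Q = A·ΔT/R = 211 × (22.4 − 0.8366) / 4.5878 = 991.73 W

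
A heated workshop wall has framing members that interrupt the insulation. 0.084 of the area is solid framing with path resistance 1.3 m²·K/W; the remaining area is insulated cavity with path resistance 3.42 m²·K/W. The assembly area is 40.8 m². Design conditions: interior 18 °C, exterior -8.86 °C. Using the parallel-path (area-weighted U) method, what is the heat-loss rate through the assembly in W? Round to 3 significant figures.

364 W

U_eff = 0.916/3.42 + 0.084/1.3 = 0.2678 + 0.06462 = 0.3325
R_eff = 1/U_eff = 3.008 m²·K/W
Q = 40.8 × (18 − (-8.86)) / 3.008 = 364.3 W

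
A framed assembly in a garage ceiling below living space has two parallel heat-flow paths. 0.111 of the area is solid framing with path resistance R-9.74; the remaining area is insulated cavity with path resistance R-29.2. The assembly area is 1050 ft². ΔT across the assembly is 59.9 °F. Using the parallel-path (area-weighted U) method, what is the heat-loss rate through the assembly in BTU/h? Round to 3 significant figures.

2630 BTU/h

U_eff = 0.889/29.2 + 0.111/9.74 = 0.03045 + 0.0114 = 0.04184
R_eff = 1/U_eff = 23.9 ft²·°F·h/BTU
Q = 1050 × 59.9 / 23.9 = 2632 BTU/h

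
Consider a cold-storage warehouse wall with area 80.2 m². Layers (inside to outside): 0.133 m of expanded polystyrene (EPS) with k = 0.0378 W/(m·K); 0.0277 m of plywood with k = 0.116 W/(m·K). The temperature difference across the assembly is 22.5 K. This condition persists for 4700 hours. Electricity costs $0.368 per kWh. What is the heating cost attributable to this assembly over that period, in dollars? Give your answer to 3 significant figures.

0.133/0.0378 = 3.519
0.0277/0.116 = 0.2388
R_total = 3.519 + 0.2388 = 3.757 m²·K/W
Q = 80.2 × 22.5 / 3.757 = 480.3 W
E = 480.3 W × 4700 h / 1000 = 2257 kWh
Cost = 2257 × 0.368 = $830.7

831 dollars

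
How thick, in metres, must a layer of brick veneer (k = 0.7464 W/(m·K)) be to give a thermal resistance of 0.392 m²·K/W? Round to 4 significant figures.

L = R·k = 0.392 × 0.7464 = 0.29259 m

0.2926 m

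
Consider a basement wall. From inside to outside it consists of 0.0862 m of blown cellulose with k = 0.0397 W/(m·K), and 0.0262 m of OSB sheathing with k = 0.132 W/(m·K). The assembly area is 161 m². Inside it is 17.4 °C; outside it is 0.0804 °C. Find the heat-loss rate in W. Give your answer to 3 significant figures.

0.0862/0.0397 = 2.171
0.0262/0.132 = 0.1985
R_total = 2.171 + 0.1985 = 2.37 m²·K/W
Q = A·ΔT/R = 161 × (17.4 − 0.0804) / 2.37 = 1177 W

1180 W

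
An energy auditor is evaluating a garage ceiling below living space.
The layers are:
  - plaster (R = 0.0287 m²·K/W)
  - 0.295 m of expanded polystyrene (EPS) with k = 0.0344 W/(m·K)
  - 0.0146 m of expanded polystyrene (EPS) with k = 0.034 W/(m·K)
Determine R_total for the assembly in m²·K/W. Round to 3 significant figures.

9.03 m²·K/W

0.295/0.0344 = 8.576
0.0146/0.034 = 0.4294
R_total = 0.0287 + 8.576 + 0.4294 = 9.034 m²·K/W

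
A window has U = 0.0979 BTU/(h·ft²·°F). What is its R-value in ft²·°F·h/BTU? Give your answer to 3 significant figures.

10.2 ft²·°F·h/BTU

R = 1/U = 1/0.0979 = 10.21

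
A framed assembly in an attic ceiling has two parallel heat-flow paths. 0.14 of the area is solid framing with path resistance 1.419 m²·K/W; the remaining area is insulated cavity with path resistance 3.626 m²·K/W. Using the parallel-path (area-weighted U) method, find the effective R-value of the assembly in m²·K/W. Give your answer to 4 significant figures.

U_eff = 0.86/3.626 + 0.14/1.419 = 0.23718 + 0.098661 = 0.33584
R_eff = 1/U_eff = 2.9776 m²·K/W

2.978 m²·K/W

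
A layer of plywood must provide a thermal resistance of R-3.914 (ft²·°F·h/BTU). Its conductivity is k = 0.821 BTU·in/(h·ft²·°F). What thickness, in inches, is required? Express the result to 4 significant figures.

3.213 in

L = R × k = 3.914 × 0.821 = 3.2134 in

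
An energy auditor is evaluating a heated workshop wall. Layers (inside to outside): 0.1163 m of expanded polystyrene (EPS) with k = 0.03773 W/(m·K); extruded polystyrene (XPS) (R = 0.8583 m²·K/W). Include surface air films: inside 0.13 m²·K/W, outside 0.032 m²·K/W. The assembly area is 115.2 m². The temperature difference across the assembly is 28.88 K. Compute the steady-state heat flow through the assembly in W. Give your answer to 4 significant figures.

810.9 W

0.1163/0.03773 = 3.0824
R_total = 0.13 + 3.0824 + 0.8583 + 0.032 = 4.1027 m²·K/W
Q = A·ΔT/R = 115.2 × 28.88 / 4.1027 = 810.92 W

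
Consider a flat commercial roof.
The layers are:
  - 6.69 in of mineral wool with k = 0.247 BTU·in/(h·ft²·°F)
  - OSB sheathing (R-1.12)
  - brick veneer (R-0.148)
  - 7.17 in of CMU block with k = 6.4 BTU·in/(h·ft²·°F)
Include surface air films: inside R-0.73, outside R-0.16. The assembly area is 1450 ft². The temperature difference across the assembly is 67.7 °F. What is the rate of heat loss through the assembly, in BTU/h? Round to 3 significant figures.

6.69/0.247 = 27.09
7.17/6.4 = 1.12
R_total = 0.73 + 27.09 + 1.12 + 0.148 + 1.12 + 0.16 = 30.36 ft²·°F·h/BTU
Q = A·ΔT/R = 1450 × 67.7 / 30.36 = 3233 BTU/h

3230 BTU/h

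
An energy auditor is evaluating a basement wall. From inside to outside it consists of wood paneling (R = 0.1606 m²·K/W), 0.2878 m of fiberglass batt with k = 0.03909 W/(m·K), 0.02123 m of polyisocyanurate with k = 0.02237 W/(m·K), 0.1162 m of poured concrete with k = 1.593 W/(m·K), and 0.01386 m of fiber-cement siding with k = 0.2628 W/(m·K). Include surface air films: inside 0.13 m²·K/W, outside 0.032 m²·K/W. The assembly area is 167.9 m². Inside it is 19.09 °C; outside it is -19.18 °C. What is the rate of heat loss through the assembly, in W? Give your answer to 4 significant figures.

733.5 W

0.2878/0.03909 = 7.3625
0.02123/0.02237 = 0.94904
0.1162/1.593 = 0.072944
0.01386/0.2628 = 0.05274
R_total = 0.13 + 0.1606 + 7.3625 + 0.94904 + 0.072944 + 0.05274 + 0.032 = 8.7598 m²·K/W
Q = A·ΔT/R = 167.9 × (19.09 − (-19.18)) / 8.7598 = 733.52 W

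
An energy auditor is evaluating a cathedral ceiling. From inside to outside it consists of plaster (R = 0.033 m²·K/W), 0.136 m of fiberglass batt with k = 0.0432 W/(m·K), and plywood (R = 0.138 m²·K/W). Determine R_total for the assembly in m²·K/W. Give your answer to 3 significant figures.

3.32 m²·K/W

0.136/0.0432 = 3.148
R_total = 0.033 + 3.148 + 0.138 = 3.319 m²·K/W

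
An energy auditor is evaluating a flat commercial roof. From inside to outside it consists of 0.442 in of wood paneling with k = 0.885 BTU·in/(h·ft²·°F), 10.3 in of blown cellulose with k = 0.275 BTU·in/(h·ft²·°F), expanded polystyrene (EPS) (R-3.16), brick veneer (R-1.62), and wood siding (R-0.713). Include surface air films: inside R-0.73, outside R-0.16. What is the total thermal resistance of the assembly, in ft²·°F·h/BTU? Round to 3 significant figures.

44.3 ft²·°F·h/BTU

0.442/0.885 = 0.4994
10.3/0.275 = 37.45
R_total = 0.73 + 0.4994 + 37.45 + 3.16 + 1.62 + 0.713 + 0.16 = 44.34 ft²·°F·h/BTU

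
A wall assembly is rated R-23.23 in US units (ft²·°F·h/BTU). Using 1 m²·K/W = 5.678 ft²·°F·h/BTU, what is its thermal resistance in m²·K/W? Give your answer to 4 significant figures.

4.091 m²·K/W

R_SI = 23.23/5.678 = 4.0912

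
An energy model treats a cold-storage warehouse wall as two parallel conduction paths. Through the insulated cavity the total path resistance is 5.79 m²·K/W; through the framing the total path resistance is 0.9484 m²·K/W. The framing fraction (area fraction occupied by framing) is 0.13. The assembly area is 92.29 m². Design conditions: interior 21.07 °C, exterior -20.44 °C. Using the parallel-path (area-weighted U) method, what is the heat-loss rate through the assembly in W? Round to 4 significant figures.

U_eff = 0.87/5.79 + 0.13/0.9484 = 0.15026 + 0.13707 = 0.28733
R_eff = 1/U_eff = 3.4803 m²·K/W
Q = 92.29 × (21.07 − (-20.44)) / 3.4803 = 1100.8 W

1101 W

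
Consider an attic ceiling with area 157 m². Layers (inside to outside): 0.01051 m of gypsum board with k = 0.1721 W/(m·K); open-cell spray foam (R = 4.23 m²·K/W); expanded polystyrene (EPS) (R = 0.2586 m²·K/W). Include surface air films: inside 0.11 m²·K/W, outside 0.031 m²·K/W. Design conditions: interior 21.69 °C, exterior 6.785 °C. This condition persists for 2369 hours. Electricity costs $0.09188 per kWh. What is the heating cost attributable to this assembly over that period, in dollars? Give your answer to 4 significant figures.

0.01051/0.1721 = 0.061069
R_total = 0.11 + 0.061069 + 4.23 + 0.2586 + 0.031 = 4.6907 m²·K/W
Q = 157 × (21.69 − 6.785) / 4.6907 = 498.88 W
E = 498.88 W × 2369 h / 1000 = 1181.8 kWh
Cost = 1181.8 × 0.09188 = $108.59

108.6 dollars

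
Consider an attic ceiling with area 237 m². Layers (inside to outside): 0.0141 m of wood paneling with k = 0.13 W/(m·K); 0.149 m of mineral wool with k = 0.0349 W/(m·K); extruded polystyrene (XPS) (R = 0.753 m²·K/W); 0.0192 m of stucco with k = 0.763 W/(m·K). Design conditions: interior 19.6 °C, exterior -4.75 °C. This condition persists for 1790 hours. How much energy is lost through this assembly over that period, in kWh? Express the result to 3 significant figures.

2000 kWh

0.0141/0.13 = 0.1085
0.149/0.0349 = 4.269
0.0192/0.763 = 0.02516
R_total = 0.1085 + 4.269 + 0.753 + 0.02516 = 5.156 m²·K/W
Q = 237 × (19.6 − (-4.75)) / 5.156 = 1119 W
E = 1119 W × 1790 h / 1000 = 2004 kWh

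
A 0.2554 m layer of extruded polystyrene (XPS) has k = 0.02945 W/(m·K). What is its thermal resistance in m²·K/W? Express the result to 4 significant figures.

8.672 m²·K/W

R = L/k = 0.2554/0.02945 = 8.6723 m²·K/W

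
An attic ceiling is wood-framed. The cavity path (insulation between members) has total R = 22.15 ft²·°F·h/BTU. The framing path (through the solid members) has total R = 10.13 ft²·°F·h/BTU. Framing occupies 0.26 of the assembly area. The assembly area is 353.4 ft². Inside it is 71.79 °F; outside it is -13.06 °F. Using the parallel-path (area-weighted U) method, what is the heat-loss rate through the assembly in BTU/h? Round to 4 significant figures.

1771 BTU/h

U_eff = 0.74/22.15 + 0.26/10.13 = 0.033409 + 0.025666 = 0.059075
R_eff = 1/U_eff = 16.928 ft²·°F·h/BTU
Q = 353.4 × (71.79 − (-13.06)) / 16.928 = 1771.4 BTU/h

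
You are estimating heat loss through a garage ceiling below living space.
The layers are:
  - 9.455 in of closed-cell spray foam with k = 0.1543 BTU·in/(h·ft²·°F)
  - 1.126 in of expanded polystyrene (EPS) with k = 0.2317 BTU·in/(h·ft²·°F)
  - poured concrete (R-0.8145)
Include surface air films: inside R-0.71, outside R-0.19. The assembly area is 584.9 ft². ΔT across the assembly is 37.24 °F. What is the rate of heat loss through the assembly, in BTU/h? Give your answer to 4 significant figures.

9.455/0.1543 = 61.277
1.126/0.2317 = 4.8597
R_total = 0.71 + 61.277 + 4.8597 + 0.8145 + 0.19 = 67.851 ft²·°F·h/BTU
Q = A·ΔT/R = 584.9 × 37.24 / 67.851 = 321.02 BTU/h

321.0 BTU/h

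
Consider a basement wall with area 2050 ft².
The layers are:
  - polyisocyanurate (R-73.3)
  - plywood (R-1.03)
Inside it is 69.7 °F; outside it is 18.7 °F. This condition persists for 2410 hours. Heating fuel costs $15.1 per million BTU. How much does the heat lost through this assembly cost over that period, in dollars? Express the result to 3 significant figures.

R_total = 73.3 + 1.03 = 74.33 ft²·°F·h/BTU
Q = 2050 × (69.7 − 18.7) / 74.33 = 1407 BTU/h
E = 1407 × 2410 = 3390000 BTU
Cost = 3390000/10⁶ × 15.1 = $51.19

51.2 dollars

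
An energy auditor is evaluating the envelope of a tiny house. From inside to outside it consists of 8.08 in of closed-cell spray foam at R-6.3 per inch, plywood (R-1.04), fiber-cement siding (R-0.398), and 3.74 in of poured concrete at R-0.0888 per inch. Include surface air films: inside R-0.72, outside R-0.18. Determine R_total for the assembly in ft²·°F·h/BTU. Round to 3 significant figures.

8.08 × 6.3 = 50.9
3.74 × 0.0888 = 0.3321
R_total = 0.72 + 50.9 + 1.04 + 0.398 + 0.3321 + 0.18 = 53.57 ft²·°F·h/BTU

53.6 ft²·°F·h/BTU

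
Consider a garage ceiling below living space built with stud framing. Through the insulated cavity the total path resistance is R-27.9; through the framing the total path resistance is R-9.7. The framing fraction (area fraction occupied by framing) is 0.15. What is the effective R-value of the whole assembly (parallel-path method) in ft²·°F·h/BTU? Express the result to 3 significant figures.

U_eff = 0.85/27.9 + 0.15/9.7 = 0.03047 + 0.01546 = 0.04593
R_eff = 1/U_eff = 21.77 ft²·°F·h/BTU

21.8 ft²·°F·h/BTU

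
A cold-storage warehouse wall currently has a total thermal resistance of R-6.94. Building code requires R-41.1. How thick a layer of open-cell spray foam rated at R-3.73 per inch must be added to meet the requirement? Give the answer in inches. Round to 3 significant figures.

ΔR = 41.1 − 6.94 = 34.16 ft²·°F·h/BTU
L = ΔR / (R/in) = 34.16/3.73 = 9.158 in

9.16 in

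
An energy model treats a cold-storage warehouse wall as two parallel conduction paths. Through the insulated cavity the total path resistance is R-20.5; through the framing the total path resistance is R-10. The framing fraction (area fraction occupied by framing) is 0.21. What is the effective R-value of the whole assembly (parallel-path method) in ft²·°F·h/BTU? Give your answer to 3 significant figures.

16.8 ft²·°F·h/BTU

U_eff = 0.79/20.5 + 0.21/10 = 0.03854 + 0.021 = 0.05954
R_eff = 1/U_eff = 16.8 ft²·°F·h/BTU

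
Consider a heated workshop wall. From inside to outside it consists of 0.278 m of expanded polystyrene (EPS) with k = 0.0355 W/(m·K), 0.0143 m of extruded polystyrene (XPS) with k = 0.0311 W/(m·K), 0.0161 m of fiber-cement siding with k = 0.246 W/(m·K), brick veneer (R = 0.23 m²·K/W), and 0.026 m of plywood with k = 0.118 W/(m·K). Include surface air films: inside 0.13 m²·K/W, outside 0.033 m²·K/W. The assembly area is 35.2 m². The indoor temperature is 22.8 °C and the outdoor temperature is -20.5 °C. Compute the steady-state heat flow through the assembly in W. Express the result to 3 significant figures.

0.278/0.0355 = 7.831
0.0143/0.0311 = 0.4598
0.0161/0.246 = 0.06545
0.026/0.118 = 0.2203
R_total = 0.13 + 7.831 + 0.4598 + 0.06545 + 0.23 + 0.2203 + 0.033 = 8.97 m²·K/W
Q = A·ΔT/R = 35.2 × (22.8 − (-20.5)) / 8.97 = 169.9 W

170 W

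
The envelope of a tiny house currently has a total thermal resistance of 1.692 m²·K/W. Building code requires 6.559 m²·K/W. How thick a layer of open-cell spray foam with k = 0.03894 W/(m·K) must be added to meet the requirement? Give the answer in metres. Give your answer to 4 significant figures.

ΔR = 6.559 − 1.692 = 4.867 m²·K/W
L = ΔR × k = 4.867 × 0.03894 = 0.18952 m

0.1895 m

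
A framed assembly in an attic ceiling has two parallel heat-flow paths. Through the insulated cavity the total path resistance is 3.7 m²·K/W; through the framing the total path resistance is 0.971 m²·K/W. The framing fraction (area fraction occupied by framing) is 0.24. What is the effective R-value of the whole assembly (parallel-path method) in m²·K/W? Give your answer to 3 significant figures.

U_eff = 0.76/3.7 + 0.24/0.971 = 0.2054 + 0.2472 = 0.4526
R_eff = 1/U_eff = 2.21 m²·K/W

2.21 m²·K/W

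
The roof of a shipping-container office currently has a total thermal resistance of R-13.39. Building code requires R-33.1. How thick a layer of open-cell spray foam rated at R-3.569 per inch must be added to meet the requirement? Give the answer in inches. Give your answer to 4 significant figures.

ΔR = 33.1 − 13.39 = 19.71 ft²·°F·h/BTU
L = ΔR / (R/in) = 19.71/3.569 = 5.5226 in

5.523 in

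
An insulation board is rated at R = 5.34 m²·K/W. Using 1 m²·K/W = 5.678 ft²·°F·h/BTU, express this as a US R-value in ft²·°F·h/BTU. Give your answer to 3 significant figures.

30.3 ft²·°F·h/BTU

R_US = 5.34 × 5.678 = 30.32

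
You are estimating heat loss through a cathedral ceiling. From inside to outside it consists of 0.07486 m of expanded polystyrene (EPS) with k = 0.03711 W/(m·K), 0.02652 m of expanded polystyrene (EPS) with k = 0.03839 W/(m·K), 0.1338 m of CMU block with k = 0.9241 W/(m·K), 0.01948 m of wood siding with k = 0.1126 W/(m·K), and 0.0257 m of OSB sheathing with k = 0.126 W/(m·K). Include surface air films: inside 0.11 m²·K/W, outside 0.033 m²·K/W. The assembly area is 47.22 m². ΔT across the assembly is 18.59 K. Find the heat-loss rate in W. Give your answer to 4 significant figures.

260.3 W

0.07486/0.03711 = 2.0172
0.02652/0.03839 = 0.6908
0.1338/0.9241 = 0.14479
0.01948/0.1126 = 0.173
0.0257/0.126 = 0.20397
R_total = 0.11 + 2.0172 + 0.6908 + 0.14479 + 0.173 + 0.20397 + 0.033 = 3.3728 m²·K/W
Q = A·ΔT/R = 47.22 × 18.59 / 3.3728 = 260.26 W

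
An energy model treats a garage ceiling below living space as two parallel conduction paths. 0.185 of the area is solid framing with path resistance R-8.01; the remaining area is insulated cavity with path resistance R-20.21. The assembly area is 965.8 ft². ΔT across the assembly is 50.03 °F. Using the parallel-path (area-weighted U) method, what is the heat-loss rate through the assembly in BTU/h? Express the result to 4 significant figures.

U_eff = 0.815/20.21 + 0.185/8.01 = 0.040327 + 0.023096 = 0.063423
R_eff = 1/U_eff = 15.767 ft²·°F·h/BTU
Q = 965.8 × 50.03 / 15.767 = 3064.5 BTU/h

3065 BTU/h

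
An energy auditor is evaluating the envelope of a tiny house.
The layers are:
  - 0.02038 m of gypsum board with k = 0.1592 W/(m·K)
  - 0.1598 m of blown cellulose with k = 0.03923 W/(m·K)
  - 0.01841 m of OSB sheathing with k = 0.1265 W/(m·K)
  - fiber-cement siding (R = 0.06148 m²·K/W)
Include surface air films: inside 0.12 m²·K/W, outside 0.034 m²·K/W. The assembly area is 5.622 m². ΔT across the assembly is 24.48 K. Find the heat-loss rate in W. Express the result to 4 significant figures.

0.02038/0.1592 = 0.12802
0.1598/0.03923 = 4.0734
0.01841/0.1265 = 0.14553
R_total = 0.12 + 0.12802 + 4.0734 + 0.14553 + 0.06148 + 0.034 = 4.5624 m²·K/W
Q = A·ΔT/R = 5.622 × 24.48 / 4.5624 = 30.165 W

30.17 W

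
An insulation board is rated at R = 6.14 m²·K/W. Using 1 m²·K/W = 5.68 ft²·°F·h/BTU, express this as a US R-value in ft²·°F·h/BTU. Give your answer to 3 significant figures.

34.9 ft²·°F·h/BTU

R_US = 6.14 × 5.68 = 34.88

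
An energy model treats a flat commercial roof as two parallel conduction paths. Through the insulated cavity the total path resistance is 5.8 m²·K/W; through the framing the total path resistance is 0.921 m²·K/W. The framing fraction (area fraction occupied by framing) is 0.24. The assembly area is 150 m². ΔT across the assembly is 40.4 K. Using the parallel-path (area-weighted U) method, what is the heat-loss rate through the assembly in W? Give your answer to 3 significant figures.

2370 W

U_eff = 0.76/5.8 + 0.24/0.921 = 0.131 + 0.2606 = 0.3916
R_eff = 1/U_eff = 2.553 m²·K/W
Q = 150 × 40.4 / 2.553 = 2373 W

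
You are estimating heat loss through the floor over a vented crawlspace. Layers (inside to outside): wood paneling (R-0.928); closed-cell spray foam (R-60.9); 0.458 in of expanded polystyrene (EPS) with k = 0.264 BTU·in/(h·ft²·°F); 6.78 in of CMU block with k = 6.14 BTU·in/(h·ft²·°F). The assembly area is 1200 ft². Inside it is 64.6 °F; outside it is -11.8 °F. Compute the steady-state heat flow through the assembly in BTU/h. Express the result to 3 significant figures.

0.458/0.264 = 1.735
6.78/6.14 = 1.104
R_total = 0.928 + 60.9 + 1.735 + 1.104 = 64.67 ft²·°F·h/BTU
Q = A·ΔT/R = 1200 × (64.6 − (-11.8)) / 64.67 = 1418 BTU/h

1420 BTU/h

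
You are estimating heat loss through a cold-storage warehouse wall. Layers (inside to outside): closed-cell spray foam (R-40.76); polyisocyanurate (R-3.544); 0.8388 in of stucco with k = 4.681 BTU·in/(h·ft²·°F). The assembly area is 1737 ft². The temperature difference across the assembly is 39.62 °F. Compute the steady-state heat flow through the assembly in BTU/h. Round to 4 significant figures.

1547 BTU/h

0.8388/4.681 = 0.17919
R_total = 40.76 + 3.544 + 0.17919 = 44.483 ft²·°F·h/BTU
Q = A·ΔT/R = 1737 × 39.62 / 44.483 = 1547.1 BTU/h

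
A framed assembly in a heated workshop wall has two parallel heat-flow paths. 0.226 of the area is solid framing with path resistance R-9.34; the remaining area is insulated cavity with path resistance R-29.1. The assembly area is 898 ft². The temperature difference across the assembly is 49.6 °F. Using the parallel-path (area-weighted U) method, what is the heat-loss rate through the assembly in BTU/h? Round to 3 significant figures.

U_eff = 0.774/29.1 + 0.226/9.34 = 0.0266 + 0.0242 = 0.05079
R_eff = 1/U_eff = 19.69 ft²·°F·h/BTU
Q = 898 × 49.6 / 19.69 = 2262 BTU/h

2260 BTU/h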